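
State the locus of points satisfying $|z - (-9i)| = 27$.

|z - z0| = r describes a circle centered at z0 with radius r
Here z0 = -9i and r = 27
Locus: Circle centered at (0, -9) with radius 27


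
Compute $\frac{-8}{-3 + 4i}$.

Multiply numerator and denominator by conjugate (-3 - 4i):
= (-8)(-3 - 4i) / ((-3)^2 + 4^2)
= (24 + 32i) / 25
= 24/25 + (32/25)i


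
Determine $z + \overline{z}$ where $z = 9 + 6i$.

z + conjugate(z) = (a + bi) + (a - bi) = 2a
= 2 * 9 = 18


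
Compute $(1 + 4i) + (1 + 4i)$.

(1 + 1) + (4 + 4)i = 2 + 8i


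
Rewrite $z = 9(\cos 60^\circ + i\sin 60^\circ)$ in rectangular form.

a = r cos θ = 9 * 1/2 = 9/2
b = r sin θ = 9 * sqrt(3)/2 = 9*sqrt(3)/2
z = 9/2 + (9*sqrt(3)/2)i


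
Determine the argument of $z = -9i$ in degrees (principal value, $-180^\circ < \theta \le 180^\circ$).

a = 0 and b < 0, so z lies on the negative imaginary axis: θ = -90°


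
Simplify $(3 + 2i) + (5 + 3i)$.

(3 + 5) + (2 + 3)i = 8 + 5i


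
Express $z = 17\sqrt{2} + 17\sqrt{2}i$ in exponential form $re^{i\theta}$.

r = |z| = sqrt((17*sqrt(2))^2 + (17*sqrt(2))^2) = sqrt(578 + 578) = sqrt(1156) = 34
θ = arctan(b/a) = arctan(24.0416/24.0416) (quadrant-adjusted) = 45° = π/4
z = 34e^(i*π/4)


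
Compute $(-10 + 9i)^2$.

(a + bi)^2 = a^2 - b^2 + 2abi
= (-10)^2 - 9^2 + 2*(-10)*9i
= 19 - 180i


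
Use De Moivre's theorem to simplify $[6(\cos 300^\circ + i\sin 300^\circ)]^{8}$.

By De Moivre: z^n = r^n(cos(nθ) + i sin(nθ))
= 6^8(cos(8*300°) + i sin(8*300°))
= 1679616(cos 240° + i sin 240°)
= -839808 - 839808*sqrt(3)i


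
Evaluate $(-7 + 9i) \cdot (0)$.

(a1*a2 - b1*b2) + (a1*b2 + b1*a2)i
= (0 - 0) + (0 + 0)i
= 0


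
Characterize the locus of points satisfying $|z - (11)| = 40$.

|z - z0| = r describes a circle centered at z0 with radius r
Here z0 = 11 and r = 40
Locus: Circle centered at (11, 0) with radius 40


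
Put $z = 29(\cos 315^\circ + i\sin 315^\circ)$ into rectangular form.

a = r cos θ = 29 * sqrt(2)/2 = 29*sqrt(2)/2
b = r sin θ = 29 * -sqrt(2)/2 = -29*sqrt(2)/2
z = 29*sqrt(2)/2 - (29*sqrt(2)/2)i


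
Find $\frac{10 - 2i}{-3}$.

Divisor is real, so divide each part by -3:
= -10/3 + (2/3)i


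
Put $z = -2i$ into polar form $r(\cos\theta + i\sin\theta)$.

r = |z| = sqrt(a^2 + b^2) = sqrt((0)^2 + (-2)^2) = sqrt(0 + 4) = sqrt(4) = 2
a = 0 and b < 0, so z lies on the negative imaginary axis: θ = 270°
z = 2(cos 270° + i sin 270°)


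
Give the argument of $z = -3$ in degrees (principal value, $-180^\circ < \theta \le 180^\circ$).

b = 0 and a < 0, so z lies on the negative real axis: θ = 180°


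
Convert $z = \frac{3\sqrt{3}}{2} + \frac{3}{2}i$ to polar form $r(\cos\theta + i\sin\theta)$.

r = |z| = sqrt(a^2 + b^2) = sqrt((3*sqrt(3)/2)^2 + (3/2)^2) = sqrt(27/4 + 9/4) = sqrt(9) = 3
θ = arctan(b/a) = arctan(1.5/2.5981) (quadrant-adjusted) = 30°
z = 3(cos 30° + i sin 30°)


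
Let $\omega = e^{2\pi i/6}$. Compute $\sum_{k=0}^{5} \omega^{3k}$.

Let ζ = ω^3 = e^(2πi·3/6). Since 6 ∤ 3, ζ ≠ 1.
Sum = Σ_{k=0}^{5} ζ^k = (ζ^6 - 1)/(ζ - 1) = (ω^{3·6} - 1)/(ζ - 1) = (1 - 1)/(ζ - 1) = 0


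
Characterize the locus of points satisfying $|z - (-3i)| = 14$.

|z - z0| = r describes a circle centered at z0 with radius r
Here z0 = -3i and r = 14
Locus: Circle centered at (0, -3) with radius 14


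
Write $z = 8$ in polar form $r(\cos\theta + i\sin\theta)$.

r = |z| = sqrt(a^2 + b^2) = sqrt((8)^2 + (0)^2) = sqrt(64 + 0) = sqrt(64) = 8
b = 0 and a > 0, so z lies on the positive real axis: θ = 0°
z = 8(cos 0° + i sin 0°)


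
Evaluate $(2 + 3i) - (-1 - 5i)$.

(2 - (-1)) + (3 - (-5))i = 3 + 8i


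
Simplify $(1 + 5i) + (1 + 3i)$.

(1 + 1) + (5 + 3)i = 2 + 8i


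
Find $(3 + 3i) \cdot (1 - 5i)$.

(a1*a2 - b1*b2) + (a1*b2 + b1*a2)i
= (3 - (-15)) + (-15 + 3)i
= 18 - 12i


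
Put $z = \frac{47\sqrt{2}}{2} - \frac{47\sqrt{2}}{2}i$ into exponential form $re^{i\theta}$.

r = |z| = sqrt((47*sqrt(2)/2)^2 + (-47*sqrt(2)/2)^2) = sqrt(2209/2 + 2209/2) = sqrt(2209) = 47
θ = arctan(b/a) = arctan(-33.234/33.234) (quadrant-adjusted) = -45° = -π/4
z = 47e^(-i*π/4)


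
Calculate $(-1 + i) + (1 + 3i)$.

(-1 + 1) + (1 + 3)i = 4i


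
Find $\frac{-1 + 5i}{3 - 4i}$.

Multiply numerator and denominator by conjugate (3 + 4i):
= (-1 + 5i)(3 + 4i) / (3^2 + (-4)^2)
= (-23 + 11i) / 25
= -23/25 + (11/25)i


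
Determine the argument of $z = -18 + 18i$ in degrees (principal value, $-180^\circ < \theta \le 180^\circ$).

θ = arctan(b/a) = arctan(18/-18) (quadrant-adjusted) = 135°


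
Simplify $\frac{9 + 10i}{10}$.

Divisor is real, so divide each part by 10:
= 9/10 + i


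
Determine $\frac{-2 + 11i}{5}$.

Divisor is real, so divide each part by 5:
= -2/5 + (11/5)i


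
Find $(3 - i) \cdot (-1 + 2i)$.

(a1*a2 - b1*b2) + (a1*b2 + b1*a2)i
= (-3 - (-2)) + (6 + 1)i
= -1 + 7i


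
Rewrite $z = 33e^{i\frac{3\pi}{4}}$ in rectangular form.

a = r cos θ = 33 * -sqrt(2)/2 = -33*sqrt(2)/2
b = r sin θ = 33 * sqrt(2)/2 = 33*sqrt(2)/2
z = -33*sqrt(2)/2 + (33*sqrt(2)/2)i


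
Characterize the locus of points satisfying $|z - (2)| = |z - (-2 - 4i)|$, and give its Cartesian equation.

|z - z1| = |z - z2| means z is equidistant from z1 and z2,
i.e. the perpendicular bisector of the segment from (2, 0) to (-2, -4) (midpoint (0, -2)).
With z = x + yi, square both sides:
(x - 2)^2 + (y - 0)^2 = (x - (-2))^2 + (y - (-4))^2
The x^2 and y^2 terms cancel: -8x + (-8)y = 20 - 4 = 16
Simplify: x + y = -2
Locus: Perpendicular bisector of the segment from (2, 0) to (-2, -4): the line x + y = -2


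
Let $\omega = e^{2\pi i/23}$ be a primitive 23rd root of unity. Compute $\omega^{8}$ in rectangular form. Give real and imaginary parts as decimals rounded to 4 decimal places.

ω^8 = e^(2πi·8/23) = e^(i·16π/23)
= cos(16π/23) + i sin(16π/23)
= -0.5767 + 0.8170i


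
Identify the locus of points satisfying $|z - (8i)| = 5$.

|z - z0| = r describes a circle centered at z0 with radius r
Here z0 = 8i and r = 5
Locus: Circle centered at (0, 8) with radius 5


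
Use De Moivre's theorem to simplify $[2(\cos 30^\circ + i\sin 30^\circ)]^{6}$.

By De Moivre: z^n = r^n(cos(nθ) + i sin(nθ))
= 2^6(cos(6*30°) + i sin(6*30°))
= 64(cos 180° + i sin 180°)
= -64


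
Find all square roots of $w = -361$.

|w| = 361, arg(w) = 180°
Root modulus = 361^(1/2) = 19
Root arguments: θ_k = (180° + 360°k)/2 for k = 0, 1, ..., 1
Roots: 19i, -19i


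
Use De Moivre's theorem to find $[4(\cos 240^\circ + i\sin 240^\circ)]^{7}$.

By De Moivre: z^n = r^n(cos(nθ) + i sin(nθ))
= 4^7(cos(7*240°) + i sin(7*240°))
= 16384(cos 240° + i sin 240°)
= -8192 - 8192*sqrt(3)i


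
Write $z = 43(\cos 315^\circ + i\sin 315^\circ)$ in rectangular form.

a = r cos θ = 43 * sqrt(2)/2 = 43*sqrt(2)/2
b = r sin θ = 43 * -sqrt(2)/2 = -43*sqrt(2)/2
z = 43*sqrt(2)/2 - (43*sqrt(2)/2)i


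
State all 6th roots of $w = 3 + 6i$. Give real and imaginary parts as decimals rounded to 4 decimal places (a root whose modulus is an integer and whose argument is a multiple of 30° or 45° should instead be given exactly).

|w| = sqrt(45) ≈ 6.708204, arg(w) ≈ 63.434949°
Root modulus = sqrt(45)^(1/6) ≈ 1.373307
Root arguments: θ_k = (arg(w) + 360°k)/6 for k = 0, 1, ..., 5
Compute each root as (root modulus)(cos θ_k + i sin θ_k) using full-precision intermediates, then round to 4 decimal places.
Roots: 1.3500 + 0.2520i, 0.4568 + 1.2951i, -0.8932 + 1.0431i, -1.3500 - 0.2520i, -0.4568 - 1.2951i, 0.8932 - 1.0431i


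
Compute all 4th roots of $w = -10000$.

|w| = 10000, arg(w) = 180°
Root modulus = 10000^(1/4) = 10
Root arguments: θ_k = (180° + 360°k)/4 for k = 0, 1, ..., 3
Roots: 5*sqrt(2) + 5*sqrt(2)i, -5*sqrt(2) + 5*sqrt(2)i, -5*sqrt(2) - 5*sqrt(2)i, 5*sqrt(2) - 5*sqrt(2)i


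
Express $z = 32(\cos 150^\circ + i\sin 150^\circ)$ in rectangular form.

a = r cos θ = 32 * -sqrt(3)/2 = -16*sqrt(3)
b = r sin θ = 32 * 1/2 = 16
z = -16*sqrt(3) + 16i


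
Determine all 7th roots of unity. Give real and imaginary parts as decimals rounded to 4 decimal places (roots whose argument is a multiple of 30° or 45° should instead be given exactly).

ω_k = e^(2πik/7) = cos(2πk/7) + i sin(2πk/7) for k = 0, 1, ..., 6
Roots: 1, 0.6235 + 0.7818i, -0.2225 + 0.9749i, -0.9010 + 0.4339i, -0.9010 - 0.4339i, -0.2225 - 0.9749i, 0.6235 - 0.7818i


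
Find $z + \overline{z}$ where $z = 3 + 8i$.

z + conjugate(z) = (a + bi) + (a - bi) = 2a
= 2 * 3 = 6


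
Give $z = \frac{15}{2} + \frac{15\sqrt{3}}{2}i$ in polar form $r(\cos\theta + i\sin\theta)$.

r = |z| = sqrt(a^2 + b^2) = sqrt((15/2)^2 + (15*sqrt(3)/2)^2) = sqrt(225/4 + 675/4) = sqrt(225) = 15
θ = arctan(b/a) = arctan(12.9904/7.5) (quadrant-adjusted) = 60°
z = 15(cos 60° + i sin 60°)


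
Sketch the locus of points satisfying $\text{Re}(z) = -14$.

Re(z) = x where z = x + yi; the equation x = -14 is satisfied by all points with that x-coordinate
Locus: Vertical line x = -14


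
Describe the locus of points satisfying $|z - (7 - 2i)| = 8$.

|z - z0| = r describes a circle centered at z0 with radius r
Here z0 = 7 - 2i and r = 8
Locus: Circle centered at (7, -2) with radius 8


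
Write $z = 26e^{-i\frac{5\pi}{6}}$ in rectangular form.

a = r cos θ = 26 * -sqrt(3)/2 = -13*sqrt(3)
b = r sin θ = 26 * -1/2 = -13
z = -13*sqrt(3) - 13i


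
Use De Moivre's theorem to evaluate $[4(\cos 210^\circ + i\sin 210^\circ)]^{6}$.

By De Moivre: z^n = r^n(cos(nθ) + i sin(nθ))
= 4^6(cos(6*210°) + i sin(6*210°))
= 4096(cos 180° + i sin 180°)
= -4096


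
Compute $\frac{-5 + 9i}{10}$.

Divisor is real, so divide each part by 10:
= -1/2 + (9/10)i


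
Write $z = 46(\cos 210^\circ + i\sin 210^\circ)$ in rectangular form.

a = r cos θ = 46 * -sqrt(3)/2 = -23*sqrt(3)
b = r sin θ = 46 * -1/2 = -23
z = -23*sqrt(3) - 23i


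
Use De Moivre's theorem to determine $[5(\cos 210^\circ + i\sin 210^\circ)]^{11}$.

By De Moivre: z^n = r^n(cos(nθ) + i sin(nθ))
= 5^11(cos(11*210°) + i sin(11*210°))
= 48828125(cos 150° + i sin 150°)
= -48828125*sqrt(3)/2 + (48828125/2)i


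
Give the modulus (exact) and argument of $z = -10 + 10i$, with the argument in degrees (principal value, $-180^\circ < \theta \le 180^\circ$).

|z| = sqrt((-10)^2 + 10^2) = sqrt(200)
arg(z) = arctan(b/a) = arctan(10/-10) (quadrant-adjusted) = 135°


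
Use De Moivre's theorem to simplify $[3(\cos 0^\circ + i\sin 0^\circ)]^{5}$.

By De Moivre: z^n = r^n(cos(nθ) + i sin(nθ))
= 3^5(cos(5*0°) + i sin(5*0°))
= 243(cos 0° + i sin 0°)
= 243


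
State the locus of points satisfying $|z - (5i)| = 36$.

|z - z0| = r describes a circle centered at z0 with radius r
Here z0 = 5i and r = 36
Locus: Circle centered at (0, 5) with radius 36


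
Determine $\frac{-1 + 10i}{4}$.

Divisor is real, so divide each part by 4:
= -1/4 + (5/2)i


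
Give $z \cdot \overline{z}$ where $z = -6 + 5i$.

z * conjugate(z) = |z|^2 = a^2 + b^2
= (-6)^2 + 5^2 = 61


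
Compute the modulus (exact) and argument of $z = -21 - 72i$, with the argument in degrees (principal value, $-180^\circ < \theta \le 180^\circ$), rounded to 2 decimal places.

|z| = sqrt((-21)^2 + (-72)^2) = 75
arg(z) = arctan(b/a) = arctan(-72/-21) (quadrant-adjusted) = -106.26°


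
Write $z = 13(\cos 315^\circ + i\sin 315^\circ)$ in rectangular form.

a = r cos θ = 13 * sqrt(2)/2 = 13*sqrt(2)/2
b = r sin θ = 13 * -sqrt(2)/2 = -13*sqrt(2)/2
z = 13*sqrt(2)/2 - (13*sqrt(2)/2)i


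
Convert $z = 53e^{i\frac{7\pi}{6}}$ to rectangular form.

a = r cos θ = 53 * -sqrt(3)/2 = -53*sqrt(3)/2
b = r sin θ = 53 * -1/2 = -53/2
z = -53*sqrt(3)/2 - (53/2)i


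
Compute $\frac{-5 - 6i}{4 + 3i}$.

Multiply numerator and denominator by conjugate (4 - 3i):
= (-5 - 6i)(4 - 3i) / (4^2 + 3^2)
= (-38 - 9i) / 25
= -38/25 - (9/25)i


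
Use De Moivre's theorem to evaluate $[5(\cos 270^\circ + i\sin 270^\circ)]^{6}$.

By De Moivre: z^n = r^n(cos(nθ) + i sin(nθ))
= 5^6(cos(6*270°) + i sin(6*270°))
= 15625(cos 180° + i sin 180°)
= -15625


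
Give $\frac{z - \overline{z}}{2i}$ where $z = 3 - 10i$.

z - conjugate(z) = 2bi
(z - conjugate(z))/(2i) = 2bi/(2i) = b = -10


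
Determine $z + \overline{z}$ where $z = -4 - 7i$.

z + conjugate(z) = (a + bi) + (a - bi) = 2a
= 2 * (-4) = -8


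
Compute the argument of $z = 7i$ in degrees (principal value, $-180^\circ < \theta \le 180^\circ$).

a = 0 and b > 0, so z lies on the positive imaginary axis: θ = 90°


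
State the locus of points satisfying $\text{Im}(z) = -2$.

Im(z) = y where z = x + yi; the equation y = -2 is satisfied by all points with that y-coordinate
Locus: Horizontal line y = -2


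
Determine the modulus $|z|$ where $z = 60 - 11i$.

|z| = sqrt(a^2 + b^2) = sqrt(60^2 + (-11)^2) = sqrt(3721) = 61


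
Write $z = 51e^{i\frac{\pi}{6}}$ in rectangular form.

a = r cos θ = 51 * sqrt(3)/2 = 51*sqrt(3)/2
b = r sin θ = 51 * 1/2 = 51/2
z = 51*sqrt(3)/2 + (51/2)i


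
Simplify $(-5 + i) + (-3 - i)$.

(-5 + (-3)) + (1 + (-1))i = -8


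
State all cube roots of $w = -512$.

|w| = 512, arg(w) = 180°
Root modulus = 512^(1/3) = 8
Root arguments: θ_k = (180° + 360°k)/3 for k = 0, 1, ..., 2
Roots: 4 + 4*sqrt(3)i, -8, 4 - 4*sqrt(3)i


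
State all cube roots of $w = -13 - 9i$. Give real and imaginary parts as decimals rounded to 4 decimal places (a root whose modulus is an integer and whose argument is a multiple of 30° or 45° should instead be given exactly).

|w| = sqrt(250) ≈ 15.811388, arg(w) ≈ 214.695154°
Root modulus = sqrt(250)^(1/3) ≈ 2.509901
Root arguments: θ_k = (arg(w) + 360°k)/3 for k = 0, 1, ..., 2
Compute each root as (root modulus)(cos θ_k + i sin θ_k) using full-precision intermediates, then round to 4 decimal places.
Roots: 0.7937 + 2.3811i, -2.4589 - 0.5032i, 1.6652 - 1.8779i


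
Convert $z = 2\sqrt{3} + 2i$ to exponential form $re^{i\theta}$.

r = |z| = sqrt((2*sqrt(3))^2 + (2)^2) = sqrt(12 + 4) = sqrt(16) = 4
θ = arctan(b/a) = arctan(2/3.4641) (quadrant-adjusted) = 30° = π/6
z = 4e^(i*π/6)


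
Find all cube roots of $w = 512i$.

|w| = 512, arg(w) = 90°
Root modulus = 512^(1/3) = 8
Root arguments: θ_k = (90° + 360°k)/3 for k = 0, 1, ..., 2
Roots: 4*sqrt(3) + 4i, -4*sqrt(3) + 4i, -8i


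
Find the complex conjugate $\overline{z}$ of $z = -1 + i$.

If z = a + bi, then conjugate(z) = a - bi
conjugate(-1 + i) = -1 - i


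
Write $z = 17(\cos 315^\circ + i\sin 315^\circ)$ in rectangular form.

a = r cos θ = 17 * sqrt(2)/2 = 17*sqrt(2)/2
b = r sin θ = 17 * -sqrt(2)/2 = -17*sqrt(2)/2
z = 17*sqrt(2)/2 - (17*sqrt(2)/2)i


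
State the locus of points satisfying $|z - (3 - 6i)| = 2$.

|z - z0| = r describes a circle centered at z0 with radius r
Here z0 = 3 - 6i and r = 2
Locus: Circle centered at (3, -6) with radius 2


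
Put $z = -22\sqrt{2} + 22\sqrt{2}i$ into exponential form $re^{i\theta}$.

r = |z| = sqrt((-22*sqrt(2))^2 + (22*sqrt(2))^2) = sqrt(968 + 968) = sqrt(1936) = 44
θ = arctan(b/a) = arctan(31.1127/-31.1127) (quadrant-adjusted) = 135° = 3π/4
z = 44e^(i*3π/4)


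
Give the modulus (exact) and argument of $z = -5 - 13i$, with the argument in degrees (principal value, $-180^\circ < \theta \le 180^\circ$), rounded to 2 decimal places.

|z| = sqrt((-5)^2 + (-13)^2) = sqrt(194)
arg(z) = arctan(b/a) = arctan(-13/-5) (quadrant-adjusted) = -111.04°


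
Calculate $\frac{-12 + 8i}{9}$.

Divisor is real, so divide each part by 9:
= -4/3 + (8/9)i


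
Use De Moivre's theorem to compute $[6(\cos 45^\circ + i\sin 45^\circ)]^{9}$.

By De Moivre: z^n = r^n(cos(nθ) + i sin(nθ))
= 6^9(cos(9*45°) + i sin(9*45°))
= 10077696(cos 45° + i sin 45°)
= 5038848*sqrt(2) + 5038848*sqrt(2)i


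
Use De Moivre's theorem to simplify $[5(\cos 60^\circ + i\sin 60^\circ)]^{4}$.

By De Moivre: z^n = r^n(cos(nθ) + i sin(nθ))
= 5^4(cos(4*60°) + i sin(4*60°))
= 625(cos 240° + i sin 240°)
= -625/2 - (625*sqrt(3)/2)i


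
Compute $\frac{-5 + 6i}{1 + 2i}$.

Multiply numerator and denominator by conjugate (1 - 2i):
= (-5 + 6i)(1 - 2i) / (1^2 + 2^2)
= (7 + 16i) / 5
= 7/5 + (16/5)i


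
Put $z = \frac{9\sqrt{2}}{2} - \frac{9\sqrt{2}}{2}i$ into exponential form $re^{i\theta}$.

r = |z| = sqrt((9*sqrt(2)/2)^2 + (-9*sqrt(2)/2)^2) = sqrt(81/2 + 81/2) = sqrt(81) = 9
θ = arctan(b/a) = arctan(-6.364/6.364) (quadrant-adjusted) = -45° = -π/4
z = 9e^(-i*π/4)


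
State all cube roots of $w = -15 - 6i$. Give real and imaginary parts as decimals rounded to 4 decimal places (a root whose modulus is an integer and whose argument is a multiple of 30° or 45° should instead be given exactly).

|w| = sqrt(261) ≈ 16.155494, arg(w) ≈ 201.801409°
Root modulus = sqrt(261)^(1/3) ≈ 2.527979
Root arguments: θ_k = (arg(w) + 360°k)/3 for k = 0, 1, ..., 2
Compute each root as (root modulus)(cos θ_k + i sin θ_k) using full-precision intermediates, then round to 4 decimal places.
Roots: 0.9769 + 2.3316i, -2.5077 - 0.3198i, 1.5308 - 2.0118i


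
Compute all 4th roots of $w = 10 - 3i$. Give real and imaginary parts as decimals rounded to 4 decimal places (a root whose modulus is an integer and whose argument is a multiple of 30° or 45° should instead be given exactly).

|w| = sqrt(109) ≈ 10.440307, arg(w) ≈ 343.300756°
Root modulus = sqrt(109)^(1/4) ≈ 1.797539
Root arguments: θ_k = (arg(w) + 360°k)/4 for k = 0, 1, ..., 3
Compute each root as (root modulus)(cos θ_k + i sin θ_k) using full-precision intermediates, then round to 4 decimal places.
Roots: 0.1309 + 1.7928i, -1.7928 + 0.1309i, -0.1309 - 1.7928i, 1.7928 - 0.1309i


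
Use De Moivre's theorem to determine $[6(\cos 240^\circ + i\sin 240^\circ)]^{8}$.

By De Moivre: z^n = r^n(cos(nθ) + i sin(nθ))
= 6^8(cos(8*240°) + i sin(8*240°))
= 1679616(cos 120° + i sin 120°)
= -839808 + 839808*sqrt(3)i


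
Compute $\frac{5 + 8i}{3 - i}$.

Multiply numerator and denominator by conjugate (3 + i):
= (5 + 8i)(3 + i) / (3^2 + (-1)^2)
= (7 + 29i) / 10
= 7/10 + (29/10)i


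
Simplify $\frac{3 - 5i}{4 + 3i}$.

Multiply numerator and denominator by conjugate (4 - 3i):
= (3 - 5i)(4 - 3i) / (4^2 + 3^2)
= (-3 - 29i) / 25
= -3/25 - (29/25)i


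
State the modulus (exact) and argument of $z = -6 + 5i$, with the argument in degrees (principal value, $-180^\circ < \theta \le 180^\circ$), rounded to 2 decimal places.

|z| = sqrt((-6)^2 + 5^2) = sqrt(61)
arg(z) = arctan(b/a) = arctan(5/-6) (quadrant-adjusted) = 140.19°


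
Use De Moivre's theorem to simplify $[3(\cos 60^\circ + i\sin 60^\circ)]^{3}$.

By De Moivre: z^n = r^n(cos(nθ) + i sin(nθ))
= 3^3(cos(3*60°) + i sin(3*60°))
= 27(cos 180° + i sin 180°)
= -27


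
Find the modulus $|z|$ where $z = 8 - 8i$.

|z| = sqrt(a^2 + b^2) = sqrt(8^2 + (-8)^2) = sqrt(128) = sqrt(128)


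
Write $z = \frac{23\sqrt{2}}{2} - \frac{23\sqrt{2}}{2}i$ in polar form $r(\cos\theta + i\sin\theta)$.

r = |z| = sqrt(a^2 + b^2) = sqrt((23*sqrt(2)/2)^2 + (-23*sqrt(2)/2)^2) = sqrt(529/2 + 529/2) = sqrt(529) = 23
θ = arctan(b/a) = arctan(-16.2635/16.2635) (quadrant-adjusted) = 315°
z = 23(cos 315° + i sin 315°)


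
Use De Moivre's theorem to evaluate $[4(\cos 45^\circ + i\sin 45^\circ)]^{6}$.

By De Moivre: z^n = r^n(cos(nθ) + i sin(nθ))
= 4^6(cos(6*45°) + i sin(6*45°))
= 4096(cos 270° + i sin 270°)
= -4096i


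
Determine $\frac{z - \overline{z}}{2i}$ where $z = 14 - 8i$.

z - conjugate(z) = 2bi
(z - conjugate(z))/(2i) = 2bi/(2i) = b = -8


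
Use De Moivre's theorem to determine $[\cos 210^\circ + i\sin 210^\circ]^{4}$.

By De Moivre: z^n = r^n(cos(nθ) + i sin(nθ))
= 1^4(cos(4*210°) + i sin(4*210°))
= 1(cos 120° + i sin 120°)
= -1/2 + (sqrt(3)/2)i


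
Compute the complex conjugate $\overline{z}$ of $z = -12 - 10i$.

If z = a + bi, then conjugate(z) = a - bi
conjugate(-12 - 10i) = -12 + 10i


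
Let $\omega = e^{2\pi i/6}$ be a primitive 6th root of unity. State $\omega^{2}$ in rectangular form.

ω^2 = e^(2πi·2/6) = e^(i·2π/3)
= cos(2π/3) + i sin(2π/3)
= -1/2 + (sqrt(3)/2)i


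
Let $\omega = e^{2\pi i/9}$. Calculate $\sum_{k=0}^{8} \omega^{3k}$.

Let ζ = ω^3 = e^(2πi·3/9). Since 9 ∤ 3, ζ ≠ 1.
Sum = Σ_{k=0}^{8} ζ^k = (ζ^9 - 1)/(ζ - 1) = (ω^{3·9} - 1)/(ζ - 1) = (1 - 1)/(ζ - 1) = 0


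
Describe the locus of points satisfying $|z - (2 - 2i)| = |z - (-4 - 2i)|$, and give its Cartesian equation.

|z - z1| = |z - z2| means z is equidistant from z1 and z2,
i.e. the perpendicular bisector of the segment from (2, -2) to (-4, -2) (midpoint (-1, -2)).
With z = x + yi, square both sides:
(x - 2)^2 + (y - (-2))^2 = (x - (-4))^2 + (y - (-2))^2
The x^2 and y^2 terms cancel: -12x + 0y = 20 - 8 = 12
Simplify: x = -1
Locus: Perpendicular bisector of the segment from (2, -2) to (-4, -2): the line x = -1


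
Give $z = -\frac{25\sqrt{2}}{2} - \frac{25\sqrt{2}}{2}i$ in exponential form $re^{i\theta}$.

r = |z| = sqrt((-25*sqrt(2)/2)^2 + (-25*sqrt(2)/2)^2) = sqrt(625/2 + 625/2) = sqrt(625) = 25
θ = arctan(b/a) = arctan(-17.6777/-17.6777) (quadrant-adjusted) = -135° = -3π/4
z = 25e^(-i*3π/4)


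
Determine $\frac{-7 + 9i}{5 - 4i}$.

Multiply numerator and denominator by conjugate (5 + 4i):
= (-7 + 9i)(5 + 4i) / (5^2 + (-4)^2)
= (-71 + 17i) / 41
= -71/41 + (17/41)i


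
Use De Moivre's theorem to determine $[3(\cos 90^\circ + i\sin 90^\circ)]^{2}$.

By De Moivre: z^n = r^n(cos(nθ) + i sin(nθ))
= 3^2(cos(2*90°) + i sin(2*90°))
= 9(cos 180° + i sin 180°)
= -9


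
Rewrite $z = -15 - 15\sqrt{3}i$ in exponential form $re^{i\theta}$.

r = |z| = sqrt((-15)^2 + (-15*sqrt(3))^2) = sqrt(225 + 675) = sqrt(900) = 30
θ = arctan(b/a) = arctan(-25.9808/-15) (quadrant-adjusted) = -120° = -2π/3
z = 30e^(-i*2π/3)


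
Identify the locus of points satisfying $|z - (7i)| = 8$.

|z - z0| = r describes a circle centered at z0 with radius r
Here z0 = 7i and r = 8
Locus: Circle centered at (0, 7) with radius 8


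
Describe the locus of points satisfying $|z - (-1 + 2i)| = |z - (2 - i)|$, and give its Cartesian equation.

|z - z1| = |z - z2| means z is equidistant from z1 and z2,
i.e. the perpendicular bisector of the segment from (-1, 2) to (2, -1) (midpoint (1/2, 1/2)).
With z = x + yi, square both sides:
(x - (-1))^2 + (y - 2)^2 = (x - 2)^2 + (y - (-1))^2
The x^2 and y^2 terms cancel: 6x + (-6)y = 5 - 5 = 0
Simplify: x - y = 0
Locus: Perpendicular bisector of the segment from (-1, 2) to (2, -1): the line x - y = 0


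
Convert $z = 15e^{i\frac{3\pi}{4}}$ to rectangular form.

a = r cos θ = 15 * -sqrt(2)/2 = -15*sqrt(2)/2
b = r sin θ = 15 * sqrt(2)/2 = 15*sqrt(2)/2
z = -15*sqrt(2)/2 + (15*sqrt(2)/2)i


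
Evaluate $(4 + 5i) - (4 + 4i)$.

(4 - 4) + (5 - 4)i = i


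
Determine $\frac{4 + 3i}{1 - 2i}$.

Multiply numerator and denominator by conjugate (1 + 2i):
= (4 + 3i)(1 + 2i) / (1^2 + (-2)^2)
= (-2 + 11i) / 5
= -2/5 + (11/5)i


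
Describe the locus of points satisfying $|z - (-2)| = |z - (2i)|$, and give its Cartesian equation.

|z - z1| = |z - z2| means z is equidistant from z1 and z2,
i.e. the perpendicular bisector of the segment from (-2, 0) to (0, 2) (midpoint (-1, 1)).
With z = x + yi, square both sides:
(x - (-2))^2 + (y - 0)^2 = (x - 0)^2 + (y - 2)^2
The x^2 and y^2 terms cancel: 4x + 4y = 4 - 4 = 0
Simplify: x + y = 0
Locus: Perpendicular bisector of the segment from (-2, 0) to (0, 2): the line x + y = 0


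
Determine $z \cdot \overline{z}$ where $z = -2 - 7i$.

z * conjugate(z) = |z|^2 = a^2 + b^2
= (-2)^2 + (-7)^2 = 53


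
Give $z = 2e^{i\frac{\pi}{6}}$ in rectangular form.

a = r cos θ = 2 * sqrt(3)/2 = sqrt(3)
b = r sin θ = 2 * 1/2 = 1
z = sqrt(3) + i


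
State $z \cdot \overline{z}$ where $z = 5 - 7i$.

z * conjugate(z) = |z|^2 = a^2 + b^2
= 5^2 + (-7)^2 = 74


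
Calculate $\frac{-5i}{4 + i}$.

Multiply numerator and denominator by conjugate (4 - i):
= (-5i)(4 - i) / (4^2 + 1^2)
= (-5 - 20i) / 17
= -5/17 - (20/17)i


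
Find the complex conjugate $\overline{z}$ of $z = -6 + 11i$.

If z = a + bi, then conjugate(z) = a - bi
conjugate(-6 + 11i) = -6 - 11i


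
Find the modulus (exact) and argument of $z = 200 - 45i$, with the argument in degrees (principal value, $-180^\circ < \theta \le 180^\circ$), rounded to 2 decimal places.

|z| = sqrt(200^2 + (-45)^2) = 205
arg(z) = arctan(b/a) = arctan(-45/200) (quadrant-adjusted) = -12.68°


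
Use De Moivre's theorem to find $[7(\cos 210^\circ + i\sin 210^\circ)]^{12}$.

By De Moivre: z^n = r^n(cos(nθ) + i sin(nθ))
= 7^12(cos(12*210°) + i sin(12*210°))
= 13841287201(cos 0° + i sin 0°)
= 13841287201


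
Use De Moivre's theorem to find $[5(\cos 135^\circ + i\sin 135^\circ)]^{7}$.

By De Moivre: z^n = r^n(cos(nθ) + i sin(nθ))
= 5^7(cos(7*135°) + i sin(7*135°))
= 78125(cos 225° + i sin 225°)
= -78125*sqrt(2)/2 - (78125*sqrt(2)/2)i


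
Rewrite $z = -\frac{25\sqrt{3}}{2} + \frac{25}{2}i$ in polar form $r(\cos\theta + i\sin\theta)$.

r = |z| = sqrt(a^2 + b^2) = sqrt((-25*sqrt(3)/2)^2 + (25/2)^2) = sqrt(1875/4 + 625/4) = sqrt(625) = 25
θ = arctan(b/a) = arctan(12.5/-21.6506) (quadrant-adjusted) = 150°
z = 25(cos 150° + i sin 150°)


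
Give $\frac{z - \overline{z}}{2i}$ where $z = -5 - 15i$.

z - conjugate(z) = 2bi
(z - conjugate(z))/(2i) = 2bi/(2i) = b = -15


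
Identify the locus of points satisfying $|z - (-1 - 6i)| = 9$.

|z - z0| = r describes a circle centered at z0 with radius r
Here z0 = -1 - 6i and r = 9
Locus: Circle centered at (-1, -6) with radius 9


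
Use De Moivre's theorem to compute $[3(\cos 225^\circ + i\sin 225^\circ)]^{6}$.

By De Moivre: z^n = r^n(cos(nθ) + i sin(nθ))
= 3^6(cos(6*225°) + i sin(6*225°))
= 729(cos 270° + i sin 270°)
= -729i


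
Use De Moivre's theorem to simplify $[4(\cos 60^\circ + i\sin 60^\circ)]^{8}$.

By De Moivre: z^n = r^n(cos(nθ) + i sin(nθ))
= 4^8(cos(8*60°) + i sin(8*60°))
= 65536(cos 120° + i sin 120°)
= -32768 + 32768*sqrt(3)i


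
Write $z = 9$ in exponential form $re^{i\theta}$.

r = |z| = sqrt((9)^2 + (0)^2) = sqrt(81 + 0) = sqrt(81) = 9
b = 0 and a > 0, so z lies on the positive real axis: θ = 0
z = 9e^(i*0) = 9


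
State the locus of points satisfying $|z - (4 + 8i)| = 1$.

|z - z0| = r describes a circle centered at z0 with radius r
Here z0 = 4 + 8i and r = 1
Locus: Circle centered at (4, 8) with radius 1


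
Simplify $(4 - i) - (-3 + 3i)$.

(4 - (-3)) + (-1 - 3)i = 7 - 4i


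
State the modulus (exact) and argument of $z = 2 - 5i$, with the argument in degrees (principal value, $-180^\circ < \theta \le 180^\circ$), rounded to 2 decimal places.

|z| = sqrt(2^2 + (-5)^2) = sqrt(29)
arg(z) = arctan(b/a) = arctan(-5/2) (quadrant-adjusted) = -68.20°


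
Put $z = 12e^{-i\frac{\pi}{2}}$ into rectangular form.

a = r cos θ = 12 * 0 = 0
b = r sin θ = 12 * -1 = -12
z = -12i


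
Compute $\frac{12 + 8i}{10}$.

Divisor is real, so divide each part by 10:
= 6/5 + (4/5)i


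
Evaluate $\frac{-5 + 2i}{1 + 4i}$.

Multiply numerator and denominator by conjugate (1 - 4i):
= (-5 + 2i)(1 - 4i) / (1^2 + 4^2)
= (3 + 22i) / 17
= 3/17 + (22/17)i


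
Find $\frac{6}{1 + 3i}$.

Multiply numerator and denominator by conjugate (1 - 3i):
= (6)(1 - 3i) / (1^2 + 3^2)
= (6 - 18i) / 10
Divide through by 2: (3 - 9i) / 5
= 3/5 - (9/5)i


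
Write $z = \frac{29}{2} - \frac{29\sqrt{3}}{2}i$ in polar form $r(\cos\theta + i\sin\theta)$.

r = |z| = sqrt(a^2 + b^2) = sqrt((29/2)^2 + (-29*sqrt(3)/2)^2) = sqrt(841/4 + 2523/4) = sqrt(841) = 29
θ = arctan(b/a) = arctan(-25.1147/14.5) (quadrant-adjusted) = 300°
z = 29(cos 300° + i sin 300°)


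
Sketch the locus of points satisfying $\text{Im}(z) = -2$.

Im(z) = y where z = x + yi; the equation y = -2 is satisfied by all points with that y-coordinate
Locus: Horizontal line y = -2


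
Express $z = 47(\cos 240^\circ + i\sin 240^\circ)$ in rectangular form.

a = r cos θ = 47 * -1/2 = -47/2
b = r sin θ = 47 * -sqrt(3)/2 = -47*sqrt(3)/2
z = -47/2 - (47*sqrt(3)/2)i


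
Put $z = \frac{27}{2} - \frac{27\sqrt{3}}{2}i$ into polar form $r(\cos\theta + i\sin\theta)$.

r = |z| = sqrt(a^2 + b^2) = sqrt((27/2)^2 + (-27*sqrt(3)/2)^2) = sqrt(729/4 + 2187/4) = sqrt(729) = 27
θ = arctan(b/a) = arctan(-23.3827/13.5) (quadrant-adjusted) = 300°
z = 27(cos 300° + i sin 300°)


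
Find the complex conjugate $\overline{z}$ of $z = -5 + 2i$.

If z = a + bi, then conjugate(z) = a - bi
conjugate(-5 + 2i) = -5 - 2i


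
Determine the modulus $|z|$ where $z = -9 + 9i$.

|z| = sqrt(a^2 + b^2) = sqrt((-9)^2 + 9^2) = sqrt(162) = sqrt(162)


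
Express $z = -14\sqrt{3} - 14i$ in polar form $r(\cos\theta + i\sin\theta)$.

r = |z| = sqrt(a^2 + b^2) = sqrt((-14*sqrt(3))^2 + (-14)^2) = sqrt(588 + 196) = sqrt(784) = 28
θ = arctan(b/a) = arctan(-14/-24.2487) (quadrant-adjusted) = 210°
z = 28(cos 210° + i sin 210°)


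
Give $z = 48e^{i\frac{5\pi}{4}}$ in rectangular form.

a = r cos θ = 48 * -sqrt(2)/2 = -24*sqrt(2)
b = r sin θ = 48 * -sqrt(2)/2 = -24*sqrt(2)
z = -24*sqrt(2) - 24*sqrt(2)i


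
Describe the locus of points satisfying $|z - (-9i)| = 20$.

|z - z0| = r describes a circle centered at z0 with radius r
Here z0 = -9i and r = 20
Locus: Circle centered at (0, -9) with radius 20


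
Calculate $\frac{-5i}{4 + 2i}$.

Multiply numerator and denominator by conjugate (4 - 2i):
= (-5i)(4 - 2i) / (4^2 + 2^2)
= (-10 - 20i) / 20
Divide through by 10: (-1 - 2i) / 2
= -1/2 - i


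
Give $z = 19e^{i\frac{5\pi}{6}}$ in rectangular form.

a = r cos θ = 19 * -sqrt(3)/2 = -19*sqrt(3)/2
b = r sin θ = 19 * 1/2 = 19/2
z = -19*sqrt(3)/2 + (19/2)i


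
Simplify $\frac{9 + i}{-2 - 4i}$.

Multiply numerator and denominator by conjugate (-2 + 4i):
= (9 + i)(-2 + 4i) / ((-2)^2 + (-4)^2)
= (-22 + 34i) / 20
Divide through by 2: (-11 + 17i) / 10
= -11/10 + (17/10)i


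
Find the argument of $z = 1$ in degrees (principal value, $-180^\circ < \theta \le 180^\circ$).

b = 0 and a > 0, so z lies on the positive real axis: θ = 0°


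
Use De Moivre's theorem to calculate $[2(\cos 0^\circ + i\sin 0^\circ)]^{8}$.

By De Moivre: z^n = r^n(cos(nθ) + i sin(nθ))
= 2^8(cos(8*0°) + i sin(8*0°))
= 256(cos 0° + i sin 0°)
= 256


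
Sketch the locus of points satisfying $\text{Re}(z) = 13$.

Re(z) = x where z = x + yi; the equation x = 13 is satisfied by all points with that x-coordinate
Locus: Vertical line x = 13


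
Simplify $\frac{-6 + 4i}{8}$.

Divisor is real, so divide each part by 8:
= -3/4 + (1/2)i


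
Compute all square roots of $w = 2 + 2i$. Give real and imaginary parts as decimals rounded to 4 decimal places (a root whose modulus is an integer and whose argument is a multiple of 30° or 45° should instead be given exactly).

|w| = sqrt(8) ≈ 2.828427, arg(w) = 45°
Root modulus = sqrt(8)^(1/2) ≈ 1.681793
Root arguments: θ_k = (45° + 360°k)/2 for k = 0, 1, ..., 1
Compute each root as (root modulus)(cos θ_k + i sin θ_k) using full-precision intermediates, then round to 4 decimal places.
Roots: 1.5538 + 0.6436i, -1.5538 - 0.6436i


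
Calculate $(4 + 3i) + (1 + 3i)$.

(4 + 1) + (3 + 3)i = 5 + 6i


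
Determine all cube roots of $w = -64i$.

|w| = 64, arg(w) = 270°
Root modulus = 64^(1/3) = 4
Root arguments: θ_k = (270° + 360°k)/3 for k = 0, 1, ..., 2
Roots: 4i, -2*sqrt(3) - 2i, 2*sqrt(3) - 2i


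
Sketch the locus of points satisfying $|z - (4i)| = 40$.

|z - z0| = r describes a circle centered at z0 with radius r
Here z0 = 4i and r = 40
Locus: Circle centered at (0, 4) with radius 40


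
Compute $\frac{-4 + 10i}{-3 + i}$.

Multiply numerator and denominator by conjugate (-3 - i):
= (-4 + 10i)(-3 - i) / ((-3)^2 + 1^2)
= (22 - 26i) / 10
Divide through by 2: (11 - 13i) / 5
= 11/5 - (13/5)i


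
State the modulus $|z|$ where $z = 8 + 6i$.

|z| = sqrt(a^2 + b^2) = sqrt(8^2 + 6^2) = sqrt(100) = 10


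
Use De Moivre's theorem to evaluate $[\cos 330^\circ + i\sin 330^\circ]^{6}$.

By De Moivre: z^n = r^n(cos(nθ) + i sin(nθ))
= 1^6(cos(6*330°) + i sin(6*330°))
= 1(cos 180° + i sin 180°)
= -1


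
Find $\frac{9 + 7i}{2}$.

Divisor is real, so divide each part by 2:
= 9/2 + (7/2)i


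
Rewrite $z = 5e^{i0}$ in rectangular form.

a = r cos θ = 5 * 1 = 5
b = r sin θ = 5 * 0 = 0
z = 5


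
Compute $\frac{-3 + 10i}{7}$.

Divisor is real, so divide each part by 7:
= -3/7 + (10/7)i


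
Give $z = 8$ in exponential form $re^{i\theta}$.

r = |z| = sqrt((8)^2 + (0)^2) = sqrt(64 + 0) = sqrt(64) = 8
b = 0 and a > 0, so z lies on the positive real axis: θ = 0
z = 8e^(i*0) = 8


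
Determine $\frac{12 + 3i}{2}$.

Divisor is real, so divide each part by 2:
= 6 + (3/2)i


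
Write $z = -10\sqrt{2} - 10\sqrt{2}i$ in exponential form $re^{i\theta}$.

r = |z| = sqrt((-10*sqrt(2))^2 + (-10*sqrt(2))^2) = sqrt(200 + 200) = sqrt(400) = 20
θ = arctan(b/a) = arctan(-14.1421/-14.1421) (quadrant-adjusted) = -135° = -3π/4
z = 20e^(-i*3π/4)


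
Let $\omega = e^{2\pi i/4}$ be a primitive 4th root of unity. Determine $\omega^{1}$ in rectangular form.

ω^1 = e^(2πi·1/4) = e^(i·1π/2)
= cos(1π/2) + i sin(1π/2)
= i


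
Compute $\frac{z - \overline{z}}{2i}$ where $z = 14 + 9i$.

z - conjugate(z) = 2bi
(z - conjugate(z))/(2i) = 2bi/(2i) = b = 9


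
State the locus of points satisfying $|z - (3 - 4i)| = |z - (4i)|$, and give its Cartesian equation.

|z - z1| = |z - z2| means z is equidistant from z1 and z2,
i.e. the perpendicular bisector of the segment from (3, -4) to (0, 4) (midpoint (3/2, 0)).
With z = x + yi, square both sides:
(x - 3)^2 + (y - (-4))^2 = (x - 0)^2 + (y - 4)^2
The x^2 and y^2 terms cancel: -6x + 16y = 16 - 25 = -9
Simplify: 6x - 16y = 9
Locus: Perpendicular bisector of the segment from (3, -4) to (0, 4): the line 6x - 16y = 9


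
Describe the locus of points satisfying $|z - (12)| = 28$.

|z - z0| = r describes a circle centered at z0 with radius r
Here z0 = 12 and r = 28
Locus: Circle centered at (12, 0) with radius 28


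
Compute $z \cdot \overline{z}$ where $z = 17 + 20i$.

z * conjugate(z) = |z|^2 = a^2 + b^2
= 17^2 + 20^2 = 689


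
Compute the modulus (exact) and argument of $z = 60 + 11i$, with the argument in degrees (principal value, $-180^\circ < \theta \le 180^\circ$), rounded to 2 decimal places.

|z| = sqrt(60^2 + 11^2) = 61
arg(z) = arctan(b/a) = arctan(11/60) (quadrant-adjusted) = 10.39°


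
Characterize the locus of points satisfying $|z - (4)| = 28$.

|z - z0| = r describes a circle centered at z0 with radius r
Here z0 = 4 and r = 28
Locus: Circle centered at (4, 0) with radius 28


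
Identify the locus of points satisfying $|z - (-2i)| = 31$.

|z - z0| = r describes a circle centered at z0 with radius r
Here z0 = -2i and r = 31
Locus: Circle centered at (0, -2) with radius 31


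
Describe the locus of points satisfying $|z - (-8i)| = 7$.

|z - z0| = r describes a circle centered at z0 with radius r
Here z0 = -8i and r = 7
Locus: Circle centered at (0, -8) with radius 7


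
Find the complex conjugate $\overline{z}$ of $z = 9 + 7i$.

If z = a + bi, then conjugate(z) = a - bi
conjugate(9 + 7i) = 9 - 7i


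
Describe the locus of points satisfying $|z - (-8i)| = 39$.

|z - z0| = r describes a circle centered at z0 with radius r
Here z0 = -8i and r = 39
Locus: Circle centered at (0, -8) with radius 39


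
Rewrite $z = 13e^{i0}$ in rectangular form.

a = r cos θ = 13 * 1 = 13
b = r sin θ = 13 * 0 = 0
z = 13


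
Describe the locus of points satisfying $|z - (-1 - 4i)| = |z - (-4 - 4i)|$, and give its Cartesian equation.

|z - z1| = |z - z2| means z is equidistant from z1 and z2,
i.e. the perpendicular bisector of the segment from (-1, -4) to (-4, -4) (midpoint (-5/2, -4)).
With z = x + yi, square both sides:
(x - (-1))^2 + (y - (-4))^2 = (x - (-4))^2 + (y - (-4))^2
The x^2 and y^2 terms cancel: -6x + 0y = 32 - 17 = 15
Simplify: x = -5/2
Locus: Perpendicular bisector of the segment from (-1, -4) to (-4, -4): the line x = -5/2


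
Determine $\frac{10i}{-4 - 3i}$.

Multiply numerator and denominator by conjugate (-4 + 3i):
= (10i)(-4 + 3i) / ((-4)^2 + (-3)^2)
= (-30 - 40i) / 25
Divide through by 5: (-6 - 8i) / 5
= -6/5 - (8/5)i


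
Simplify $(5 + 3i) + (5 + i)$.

(5 + 5) + (3 + 1)i = 10 + 4i


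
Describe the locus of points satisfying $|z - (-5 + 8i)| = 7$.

|z - z0| = r describes a circle centered at z0 with radius r
Here z0 = -5 + 8i and r = 7
Locus: Circle centered at (-5, 8) with radius 7


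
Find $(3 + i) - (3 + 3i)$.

(3 - 3) + (1 - 3)i = -2i


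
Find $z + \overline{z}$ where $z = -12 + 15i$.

z + conjugate(z) = (a + bi) + (a - bi) = 2a
= 2 * (-12) = -24


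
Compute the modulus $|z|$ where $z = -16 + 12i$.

|z| = sqrt(a^2 + b^2) = sqrt((-16)^2 + 12^2) = sqrt(400) = 20


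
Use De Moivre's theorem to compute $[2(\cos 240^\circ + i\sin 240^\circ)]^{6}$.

By De Moivre: z^n = r^n(cos(nθ) + i sin(nθ))
= 2^6(cos(6*240°) + i sin(6*240°))
= 64(cos 0° + i sin 0°)
= 64


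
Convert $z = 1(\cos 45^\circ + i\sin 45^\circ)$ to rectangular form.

a = r cos θ = 1 * sqrt(2)/2 = sqrt(2)/2
b = r sin θ = 1 * sqrt(2)/2 = sqrt(2)/2
z = sqrt(2)/2 + (sqrt(2)/2)i


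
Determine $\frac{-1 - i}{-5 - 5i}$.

Multiply numerator and denominator by conjugate (-5 + 5i):
= (-1 - i)(-5 + 5i) / ((-5)^2 + (-5)^2)
= (10) / 50
Divide through by 10: (1) / 5
= 1/5


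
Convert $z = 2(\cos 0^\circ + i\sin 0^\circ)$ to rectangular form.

a = r cos θ = 2 * 1 = 2
b = r sin θ = 2 * 0 = 0
z = 2


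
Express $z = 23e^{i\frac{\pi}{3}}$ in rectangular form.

a = r cos θ = 23 * 1/2 = 23/2
b = r sin θ = 23 * sqrt(3)/2 = 23*sqrt(3)/2
z = 23/2 + (23*sqrt(3)/2)i


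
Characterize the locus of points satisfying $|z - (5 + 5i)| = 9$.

|z - z0| = r describes a circle centered at z0 with radius r
Here z0 = 5 + 5i and r = 9
Locus: Circle centered at (5, 5) with radius 9


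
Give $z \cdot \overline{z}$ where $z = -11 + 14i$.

z * conjugate(z) = |z|^2 = a^2 + b^2
= (-11)^2 + 14^2 = 317


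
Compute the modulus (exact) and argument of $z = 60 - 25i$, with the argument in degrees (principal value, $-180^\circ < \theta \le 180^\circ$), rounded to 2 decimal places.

|z| = sqrt(60^2 + (-25)^2) = 65
arg(z) = arctan(b/a) = arctan(-25/60) (quadrant-adjusted) = -22.62°


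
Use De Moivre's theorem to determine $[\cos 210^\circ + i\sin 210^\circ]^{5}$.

By De Moivre: z^n = r^n(cos(nθ) + i sin(nθ))
= 1^5(cos(5*210°) + i sin(5*210°))
= 1(cos 330° + i sin 330°)
= sqrt(3)/2 - (1/2)i


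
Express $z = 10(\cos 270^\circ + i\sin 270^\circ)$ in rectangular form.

a = r cos θ = 10 * 0 = 0
b = r sin θ = 10 * -1 = -10
z = -10i


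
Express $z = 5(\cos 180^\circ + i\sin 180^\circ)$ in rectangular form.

a = r cos θ = 5 * -1 = -5
b = r sin θ = 5 * 0 = 0
z = -5


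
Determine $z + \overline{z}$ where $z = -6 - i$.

z + conjugate(z) = (a + bi) + (a - bi) = 2a
= 2 * (-6) = -12


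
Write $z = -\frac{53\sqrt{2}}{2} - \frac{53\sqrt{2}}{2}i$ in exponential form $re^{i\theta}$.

r = |z| = sqrt((-53*sqrt(2)/2)^2 + (-53*sqrt(2)/2)^2) = sqrt(2809/2 + 2809/2) = sqrt(2809) = 53
θ = arctan(b/a) = arctan(-37.4767/-37.4767) (quadrant-adjusted) = -135° = -3π/4
z = 53e^(-i*3π/4)


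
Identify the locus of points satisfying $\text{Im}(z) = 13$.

Im(z) = y where z = x + yi; the equation y = 13 is satisfied by all points with that y-coordinate
Locus: Horizontal line y = 13
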